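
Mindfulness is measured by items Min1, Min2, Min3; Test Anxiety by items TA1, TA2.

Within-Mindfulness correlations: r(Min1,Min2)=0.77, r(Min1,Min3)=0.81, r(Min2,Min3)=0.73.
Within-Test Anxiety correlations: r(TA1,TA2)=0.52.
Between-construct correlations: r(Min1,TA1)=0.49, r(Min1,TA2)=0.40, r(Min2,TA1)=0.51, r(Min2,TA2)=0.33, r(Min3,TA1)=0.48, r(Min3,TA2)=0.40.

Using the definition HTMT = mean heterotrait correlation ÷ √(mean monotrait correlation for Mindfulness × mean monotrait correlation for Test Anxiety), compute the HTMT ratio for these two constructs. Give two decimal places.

0.69

Between-construct mean = 2.61/6 = 0.4350.
Mean within-Min = 2.31/3 = 0.7700; mean within-TA = 0.52/1 = 0.5200.
Geometric mean = √(0.7700 × 0.5200) = 0.6328.
HTMT = 0.4350 / 0.6328 = 0.69.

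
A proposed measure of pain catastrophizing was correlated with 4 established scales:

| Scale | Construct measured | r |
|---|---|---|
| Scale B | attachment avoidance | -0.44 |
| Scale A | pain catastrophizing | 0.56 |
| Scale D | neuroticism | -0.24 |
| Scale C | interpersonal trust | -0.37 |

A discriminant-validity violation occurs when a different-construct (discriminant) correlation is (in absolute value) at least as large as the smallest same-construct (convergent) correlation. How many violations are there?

Convergent (same construct = pain catastrophizing): Scale A.
Smallest convergent = 0.56. Discriminant |r|: 0.44, 0.24, 0.37; count ≥ 0.56 → 0.

0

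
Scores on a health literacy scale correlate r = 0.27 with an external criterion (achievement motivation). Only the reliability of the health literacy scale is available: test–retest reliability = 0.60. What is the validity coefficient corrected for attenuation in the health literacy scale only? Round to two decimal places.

0.35

Single correction: r_c = r_obs / √r_xx = 0.27 / √0.60 = 0.27 / 0.7746 ≈ 0.35.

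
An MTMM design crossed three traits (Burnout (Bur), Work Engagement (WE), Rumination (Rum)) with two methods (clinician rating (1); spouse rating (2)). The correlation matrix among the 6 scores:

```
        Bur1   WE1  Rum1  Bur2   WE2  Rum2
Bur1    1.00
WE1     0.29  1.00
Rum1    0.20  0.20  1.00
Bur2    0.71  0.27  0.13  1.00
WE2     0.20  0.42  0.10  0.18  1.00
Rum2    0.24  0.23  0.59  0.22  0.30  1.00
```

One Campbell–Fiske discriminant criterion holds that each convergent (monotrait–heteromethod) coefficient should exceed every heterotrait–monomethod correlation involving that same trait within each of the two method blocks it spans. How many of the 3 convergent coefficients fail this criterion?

Convergent coefficients and their comparison sets:
Bur (methods 1·2): 0.71 vs {0.29, 0.18, 0.20, 0.22} → pass.
WE (methods 1·2): 0.42 vs {0.29, 0.18, 0.20, 0.30} → pass.
Rum (methods 1·2): 0.59 vs {0.20, 0.22, 0.20, 0.30} → pass.
0 of 3 fail.

0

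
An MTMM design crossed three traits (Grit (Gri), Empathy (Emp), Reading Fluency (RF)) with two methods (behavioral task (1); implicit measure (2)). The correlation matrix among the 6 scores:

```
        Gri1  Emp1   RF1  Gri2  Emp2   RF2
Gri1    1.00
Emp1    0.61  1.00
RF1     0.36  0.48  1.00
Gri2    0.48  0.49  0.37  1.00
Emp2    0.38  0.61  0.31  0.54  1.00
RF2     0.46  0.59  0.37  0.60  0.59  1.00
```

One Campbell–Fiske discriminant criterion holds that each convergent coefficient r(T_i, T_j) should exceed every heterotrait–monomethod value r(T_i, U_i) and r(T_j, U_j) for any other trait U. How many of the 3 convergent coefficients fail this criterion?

3

Each convergent coefficient versus the relevant comparison correlations:
Gri (methods 1·2): 0.48 vs {0.61, 0.54, 0.36, 0.60} → fail.
Emp (methods 1·2): 0.61 vs {0.61, 0.54, 0.48, 0.59} → fail.
RF (methods 1·2): 0.37 vs {0.36, 0.60, 0.48, 0.59} → fail.
3 of 3 fail.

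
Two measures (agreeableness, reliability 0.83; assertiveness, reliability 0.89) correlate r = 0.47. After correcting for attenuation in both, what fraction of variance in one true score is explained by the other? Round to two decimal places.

0.30

Disattenuated r = 0.47 / √(0.83 × 0.89) = 0.47 / 0.8595 = 0.5468.
Shared true-score variance = 0.5468² = 0.2990 ≈ 0.30.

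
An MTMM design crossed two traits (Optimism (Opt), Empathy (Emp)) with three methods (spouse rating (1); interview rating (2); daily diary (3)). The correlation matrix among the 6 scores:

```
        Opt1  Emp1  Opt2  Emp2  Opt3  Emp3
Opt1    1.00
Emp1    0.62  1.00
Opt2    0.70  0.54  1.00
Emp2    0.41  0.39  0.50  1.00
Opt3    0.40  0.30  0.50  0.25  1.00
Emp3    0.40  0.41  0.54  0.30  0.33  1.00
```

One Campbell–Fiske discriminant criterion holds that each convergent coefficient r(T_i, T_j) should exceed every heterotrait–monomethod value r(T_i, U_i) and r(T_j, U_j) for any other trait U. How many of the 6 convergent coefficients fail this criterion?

Convergent coefficients and their comparison sets:
Opt (methods 1·2): 0.70 vs {0.62, 0.50} → pass.
Opt (methods 1·3): 0.40 vs {0.62, 0.33} → fail.
Opt (methods 2·3): 0.50 vs {0.50, 0.33} → fail.
Emp (methods 1·2): 0.39 vs {0.62, 0.50} → fail.
Emp (methods 1·3): 0.41 vs {0.62, 0.33} → fail.
Emp (methods 2·3): 0.30 vs {0.50, 0.33} → fail.
5 of 6 fail.

5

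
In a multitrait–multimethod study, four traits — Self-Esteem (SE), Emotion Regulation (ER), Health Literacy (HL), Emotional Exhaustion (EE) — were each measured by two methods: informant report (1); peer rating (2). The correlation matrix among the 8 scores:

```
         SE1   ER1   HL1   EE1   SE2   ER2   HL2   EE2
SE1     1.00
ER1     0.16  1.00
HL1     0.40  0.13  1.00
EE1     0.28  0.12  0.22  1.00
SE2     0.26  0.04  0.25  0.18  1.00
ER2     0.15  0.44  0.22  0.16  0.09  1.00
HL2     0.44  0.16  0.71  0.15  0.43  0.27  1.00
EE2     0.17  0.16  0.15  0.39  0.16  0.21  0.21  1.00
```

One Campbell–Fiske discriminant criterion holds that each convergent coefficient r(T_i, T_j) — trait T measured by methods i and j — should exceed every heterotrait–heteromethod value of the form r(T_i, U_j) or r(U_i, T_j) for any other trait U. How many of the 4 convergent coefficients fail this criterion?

1

Each convergent coefficient versus the relevant comparison correlations:
SE (methods 1·2): 0.26 vs {0.15, 0.04, 0.44, 0.25, 0.17, 0.18} → fail.
ER (methods 1·2): 0.44 vs {0.04, 0.15, 0.16, 0.22, 0.16, 0.16} → pass.
HL (methods 1·2): 0.71 vs {0.25, 0.44, 0.22, 0.16, 0.15, 0.15} → pass.
EE (methods 1·2): 0.39 vs {0.18, 0.17, 0.16, 0.16, 0.15, 0.15} → pass.
1 of 4 fail.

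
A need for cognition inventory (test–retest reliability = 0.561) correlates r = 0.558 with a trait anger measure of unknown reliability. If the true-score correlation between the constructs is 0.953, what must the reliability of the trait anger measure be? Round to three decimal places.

0.611

r_true = r_obs / √(r_xx · r_yy) ⇒ 0.953 = 0.558 / √(0.561 · r_yy).
√(0.561 · r_yy) = 0.558 / 0.953 = 0.5855; 0.561 · r_yy = 0.3428; r_yy = 0.3428 / 0.561 ≈ 0.611.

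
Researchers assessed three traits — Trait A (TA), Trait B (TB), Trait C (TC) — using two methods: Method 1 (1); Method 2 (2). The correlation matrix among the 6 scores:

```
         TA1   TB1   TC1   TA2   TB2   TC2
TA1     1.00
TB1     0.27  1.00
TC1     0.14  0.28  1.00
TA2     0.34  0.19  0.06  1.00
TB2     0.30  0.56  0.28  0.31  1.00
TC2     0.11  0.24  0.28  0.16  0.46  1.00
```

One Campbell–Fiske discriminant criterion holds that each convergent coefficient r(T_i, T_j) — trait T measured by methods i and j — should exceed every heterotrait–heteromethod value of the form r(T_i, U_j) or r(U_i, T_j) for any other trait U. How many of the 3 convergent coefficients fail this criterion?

1

Checking each validity diagonal entry against its comparison values:
TA (methods 1·2): 0.34 vs {0.30, 0.19, 0.11, 0.06} → pass.
TB (methods 1·2): 0.56 vs {0.19, 0.30, 0.24, 0.28} → pass.
TC (methods 1·2): 0.28 vs {0.06, 0.11, 0.28, 0.24} → fail.
1 of 3 fail.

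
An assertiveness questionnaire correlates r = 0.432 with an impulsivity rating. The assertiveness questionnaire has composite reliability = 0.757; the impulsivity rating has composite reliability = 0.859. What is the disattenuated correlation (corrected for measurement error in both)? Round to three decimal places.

0.536

r_true = r_obs / √(r_xx · r_yy) = 0.432 / √(0.757 × 0.859) = 0.432 / √0.650263 = 0.432 / 0.8064 ≈ 0.536.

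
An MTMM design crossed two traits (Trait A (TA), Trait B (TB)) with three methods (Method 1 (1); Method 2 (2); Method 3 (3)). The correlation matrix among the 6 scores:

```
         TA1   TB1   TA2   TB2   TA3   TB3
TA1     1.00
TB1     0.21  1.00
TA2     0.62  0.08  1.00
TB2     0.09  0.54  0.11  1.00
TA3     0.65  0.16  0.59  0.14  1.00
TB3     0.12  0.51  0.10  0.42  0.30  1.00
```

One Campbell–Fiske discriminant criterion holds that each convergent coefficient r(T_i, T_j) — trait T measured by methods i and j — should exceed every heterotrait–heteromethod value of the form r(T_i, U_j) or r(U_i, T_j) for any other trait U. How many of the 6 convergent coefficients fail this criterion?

Convergent coefficients and their comparison sets:
TA (methods 1·2): 0.62 vs {0.09, 0.08} → pass.
TA (methods 1·3): 0.65 vs {0.12, 0.16} → pass.
TA (methods 2·3): 0.59 vs {0.10, 0.14} → pass.
TB (methods 1·2): 0.54 vs {0.08, 0.09} → pass.
TB (methods 1·3): 0.51 vs {0.16, 0.12} → pass.
TB (methods 2·3): 0.42 vs {0.14, 0.10} → pass.
0 of 6 fail.

0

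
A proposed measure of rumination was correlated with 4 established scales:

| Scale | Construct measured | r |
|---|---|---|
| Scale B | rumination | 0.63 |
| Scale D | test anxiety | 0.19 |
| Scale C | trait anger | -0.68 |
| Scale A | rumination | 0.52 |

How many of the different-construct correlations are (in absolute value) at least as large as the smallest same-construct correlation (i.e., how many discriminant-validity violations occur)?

Convergent (same construct = rumination): Scale B, Scale A.
Smallest convergent = 0.52. Discriminant |r|: 0.19, 0.68; count ≥ 0.52 → 1.

1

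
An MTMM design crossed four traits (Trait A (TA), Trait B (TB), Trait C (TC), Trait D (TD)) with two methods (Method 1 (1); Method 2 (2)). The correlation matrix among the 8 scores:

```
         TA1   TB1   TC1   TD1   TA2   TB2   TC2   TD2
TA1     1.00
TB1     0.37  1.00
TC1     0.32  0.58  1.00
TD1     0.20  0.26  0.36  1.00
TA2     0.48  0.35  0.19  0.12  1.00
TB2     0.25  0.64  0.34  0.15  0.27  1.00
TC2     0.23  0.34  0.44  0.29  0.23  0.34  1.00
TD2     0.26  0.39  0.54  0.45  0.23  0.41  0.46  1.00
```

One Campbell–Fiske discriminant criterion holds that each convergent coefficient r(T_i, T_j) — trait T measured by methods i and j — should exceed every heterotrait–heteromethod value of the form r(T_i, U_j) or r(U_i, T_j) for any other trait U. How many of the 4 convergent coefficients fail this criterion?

Convergent coefficients and their comparison sets:
TA (methods 1·2): 0.48 vs {0.25, 0.35, 0.23, 0.19, 0.26, 0.12} → pass.
TB (methods 1·2): 0.64 vs {0.35, 0.25, 0.34, 0.34, 0.39, 0.15} → pass.
TC (methods 1·2): 0.44 vs {0.19, 0.23, 0.34, 0.34, 0.54, 0.29} → fail.
TD (methods 1·2): 0.45 vs {0.12, 0.26, 0.15, 0.39, 0.29, 0.54} → fail.
2 of 4 fail.

2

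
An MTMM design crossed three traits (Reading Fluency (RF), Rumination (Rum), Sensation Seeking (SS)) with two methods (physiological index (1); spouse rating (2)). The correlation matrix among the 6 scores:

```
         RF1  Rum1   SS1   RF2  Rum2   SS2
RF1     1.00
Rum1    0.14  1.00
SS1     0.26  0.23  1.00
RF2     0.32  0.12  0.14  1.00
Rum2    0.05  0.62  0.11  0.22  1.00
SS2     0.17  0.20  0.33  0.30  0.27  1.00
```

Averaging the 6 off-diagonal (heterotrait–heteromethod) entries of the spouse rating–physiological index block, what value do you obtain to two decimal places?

0.13

HTHM values (method 2 × method 1): 0.12, 0.14, 0.05, 0.11, 0.17, 0.20; mean = 0.79/6 = 0.13.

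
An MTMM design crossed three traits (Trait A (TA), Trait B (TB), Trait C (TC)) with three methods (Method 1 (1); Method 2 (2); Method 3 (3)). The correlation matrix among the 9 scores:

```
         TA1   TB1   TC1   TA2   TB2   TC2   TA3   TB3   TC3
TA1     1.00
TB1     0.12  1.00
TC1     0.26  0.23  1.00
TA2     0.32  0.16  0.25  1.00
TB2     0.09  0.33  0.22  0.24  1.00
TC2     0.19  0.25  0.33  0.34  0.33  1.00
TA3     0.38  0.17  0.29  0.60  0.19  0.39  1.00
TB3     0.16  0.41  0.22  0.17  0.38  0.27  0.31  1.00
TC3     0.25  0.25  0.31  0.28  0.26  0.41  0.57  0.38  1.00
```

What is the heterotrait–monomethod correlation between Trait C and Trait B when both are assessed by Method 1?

Different traits, same method: r(TC1, TB1) = 0.23.

0.23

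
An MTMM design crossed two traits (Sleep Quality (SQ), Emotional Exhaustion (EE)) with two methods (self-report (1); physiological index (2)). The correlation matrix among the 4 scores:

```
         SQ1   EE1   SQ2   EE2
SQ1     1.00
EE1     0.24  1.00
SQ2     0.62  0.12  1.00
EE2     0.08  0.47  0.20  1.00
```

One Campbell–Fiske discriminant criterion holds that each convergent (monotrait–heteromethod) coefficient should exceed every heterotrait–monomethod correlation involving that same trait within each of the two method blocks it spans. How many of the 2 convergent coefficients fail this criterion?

0

Convergent coefficients and their comparison sets:
SQ (methods 1·2): 0.62 vs {0.24, 0.20} → pass.
EE (methods 1·2): 0.47 vs {0.24, 0.20} → pass.
0 of 2 fail.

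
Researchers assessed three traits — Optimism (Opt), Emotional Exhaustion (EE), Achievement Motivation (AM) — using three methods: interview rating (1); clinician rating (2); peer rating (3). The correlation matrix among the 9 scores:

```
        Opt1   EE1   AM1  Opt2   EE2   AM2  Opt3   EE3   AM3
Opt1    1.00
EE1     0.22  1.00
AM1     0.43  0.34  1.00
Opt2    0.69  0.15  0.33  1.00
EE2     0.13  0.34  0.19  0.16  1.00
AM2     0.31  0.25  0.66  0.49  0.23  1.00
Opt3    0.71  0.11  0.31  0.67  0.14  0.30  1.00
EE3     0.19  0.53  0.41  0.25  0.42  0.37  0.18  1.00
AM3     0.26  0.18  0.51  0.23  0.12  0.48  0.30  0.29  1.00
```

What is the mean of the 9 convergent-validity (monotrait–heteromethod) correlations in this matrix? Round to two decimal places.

0.56

Convergent values: 0.69, 0.71, 0.67, 0.34, 0.53, 0.42, 0.66, 0.51, 0.48; mean = 5.01/9 = 0.56.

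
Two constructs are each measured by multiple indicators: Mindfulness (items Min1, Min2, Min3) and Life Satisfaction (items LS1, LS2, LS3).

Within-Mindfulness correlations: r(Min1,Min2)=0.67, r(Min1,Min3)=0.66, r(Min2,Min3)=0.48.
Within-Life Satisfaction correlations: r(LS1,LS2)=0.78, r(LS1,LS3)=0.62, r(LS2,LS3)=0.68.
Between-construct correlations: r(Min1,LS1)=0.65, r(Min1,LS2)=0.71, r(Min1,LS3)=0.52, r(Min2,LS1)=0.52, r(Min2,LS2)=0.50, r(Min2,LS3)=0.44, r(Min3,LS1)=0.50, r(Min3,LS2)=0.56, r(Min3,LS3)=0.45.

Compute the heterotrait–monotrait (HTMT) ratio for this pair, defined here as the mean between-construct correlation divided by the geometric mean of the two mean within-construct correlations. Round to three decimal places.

Between-construct mean = 4.85/9 = 0.5389.
Mean within-Min = 1.81/3 = 0.6033; mean within-LS = 2.08/3 = 0.6933.
Geometric mean = √(0.6033 × 0.6933) = 0.6467.
HTMT = 0.5389 / 0.6467 = 0.833.

0.833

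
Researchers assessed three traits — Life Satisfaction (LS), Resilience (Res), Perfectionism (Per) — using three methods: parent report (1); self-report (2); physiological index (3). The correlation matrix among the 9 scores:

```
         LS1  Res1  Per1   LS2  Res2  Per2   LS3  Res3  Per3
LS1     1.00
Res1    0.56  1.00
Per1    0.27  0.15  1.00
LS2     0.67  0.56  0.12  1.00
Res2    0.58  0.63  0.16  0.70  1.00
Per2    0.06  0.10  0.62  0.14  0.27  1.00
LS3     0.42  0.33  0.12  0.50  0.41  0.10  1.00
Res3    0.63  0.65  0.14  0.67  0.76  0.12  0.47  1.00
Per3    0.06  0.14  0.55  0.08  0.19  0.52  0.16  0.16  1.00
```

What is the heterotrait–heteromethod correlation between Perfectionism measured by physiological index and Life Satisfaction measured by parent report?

Different traits and methods: r(Per3, LS1) = 0.06.

0.06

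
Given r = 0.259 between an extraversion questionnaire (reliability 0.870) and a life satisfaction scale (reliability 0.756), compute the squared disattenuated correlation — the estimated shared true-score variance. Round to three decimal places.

0.102

Disattenuated r = 0.259 / √(0.870 × 0.756) = 0.259 / 0.8110 = 0.3194.
Shared true-score variance = 0.3194² = 0.1020 ≈ 0.102.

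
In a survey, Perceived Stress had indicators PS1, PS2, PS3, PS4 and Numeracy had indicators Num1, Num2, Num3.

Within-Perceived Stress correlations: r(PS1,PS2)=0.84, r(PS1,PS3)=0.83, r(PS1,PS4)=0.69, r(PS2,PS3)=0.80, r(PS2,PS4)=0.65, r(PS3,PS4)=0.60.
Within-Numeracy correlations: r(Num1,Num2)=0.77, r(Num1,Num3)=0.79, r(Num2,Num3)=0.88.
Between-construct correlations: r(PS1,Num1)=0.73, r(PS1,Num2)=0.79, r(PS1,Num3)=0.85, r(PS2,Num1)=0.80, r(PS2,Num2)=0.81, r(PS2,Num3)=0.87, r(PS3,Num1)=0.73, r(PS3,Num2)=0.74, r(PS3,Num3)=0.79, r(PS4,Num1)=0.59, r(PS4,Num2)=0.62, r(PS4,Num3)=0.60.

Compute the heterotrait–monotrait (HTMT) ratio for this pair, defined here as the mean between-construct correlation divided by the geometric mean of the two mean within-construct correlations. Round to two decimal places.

0.96

Mean between = 8.92/12 = 0.7433.
Mean within-PS = 4.41/6 = 0.7350; mean within-Num = 2.44/3 = 0.8133.
Geometric mean = √(0.7350 × 0.8133) = 0.7732.
HTMT = 0.7433 / 0.7732 = 0.96.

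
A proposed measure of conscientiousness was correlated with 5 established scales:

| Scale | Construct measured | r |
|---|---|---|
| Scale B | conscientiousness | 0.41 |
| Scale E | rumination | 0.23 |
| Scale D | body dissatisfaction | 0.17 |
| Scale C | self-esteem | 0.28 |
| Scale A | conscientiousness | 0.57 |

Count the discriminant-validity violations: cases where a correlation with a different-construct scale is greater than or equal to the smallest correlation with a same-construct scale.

0

Convergent (same construct = conscientiousness): Scale B, Scale A.
Smallest convergent = 0.41. Discriminant values: 0.23, 0.17, 0.28; count ≥ 0.41 → 0.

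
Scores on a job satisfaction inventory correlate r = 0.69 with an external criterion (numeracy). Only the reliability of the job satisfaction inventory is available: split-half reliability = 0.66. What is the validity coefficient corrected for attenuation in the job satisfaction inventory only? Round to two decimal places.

0.85

Single correction: r_c = r_obs / √r_xx = 0.69 / √0.66 = 0.69 / 0.8124 ≈ 0.85.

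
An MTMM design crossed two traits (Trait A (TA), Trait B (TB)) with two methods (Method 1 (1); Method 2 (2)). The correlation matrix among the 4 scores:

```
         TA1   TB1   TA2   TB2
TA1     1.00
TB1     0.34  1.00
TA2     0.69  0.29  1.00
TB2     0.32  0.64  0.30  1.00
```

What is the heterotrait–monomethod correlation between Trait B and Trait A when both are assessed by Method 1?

0.34

Different traits, same method: r(TB1, TA1) = 0.34.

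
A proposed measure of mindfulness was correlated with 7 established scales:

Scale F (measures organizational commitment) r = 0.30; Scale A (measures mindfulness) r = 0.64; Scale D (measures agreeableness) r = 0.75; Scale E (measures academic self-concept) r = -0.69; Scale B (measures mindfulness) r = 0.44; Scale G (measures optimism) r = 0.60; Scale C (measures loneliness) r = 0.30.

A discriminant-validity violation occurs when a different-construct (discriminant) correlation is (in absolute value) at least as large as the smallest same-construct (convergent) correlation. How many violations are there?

3

Convergent (same construct = mindfulness): Scale A, Scale B.
Smallest convergent = 0.44. Discriminant |r|: 0.30, 0.75, 0.69, 0.60, 0.30; count ≥ 0.44 → 3.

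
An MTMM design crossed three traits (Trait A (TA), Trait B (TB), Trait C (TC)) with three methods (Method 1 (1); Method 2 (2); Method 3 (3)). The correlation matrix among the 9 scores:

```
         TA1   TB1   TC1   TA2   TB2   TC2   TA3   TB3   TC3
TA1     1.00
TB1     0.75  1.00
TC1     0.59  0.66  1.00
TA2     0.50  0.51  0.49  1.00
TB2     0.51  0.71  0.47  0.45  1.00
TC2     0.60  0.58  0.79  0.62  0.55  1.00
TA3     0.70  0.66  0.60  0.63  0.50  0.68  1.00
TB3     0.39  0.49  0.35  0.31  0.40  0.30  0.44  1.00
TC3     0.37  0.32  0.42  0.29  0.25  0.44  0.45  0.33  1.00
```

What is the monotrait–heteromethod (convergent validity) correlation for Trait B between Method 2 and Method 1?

0.71

Same trait (TB), different methods: r(TB2, TB1) = 0.71.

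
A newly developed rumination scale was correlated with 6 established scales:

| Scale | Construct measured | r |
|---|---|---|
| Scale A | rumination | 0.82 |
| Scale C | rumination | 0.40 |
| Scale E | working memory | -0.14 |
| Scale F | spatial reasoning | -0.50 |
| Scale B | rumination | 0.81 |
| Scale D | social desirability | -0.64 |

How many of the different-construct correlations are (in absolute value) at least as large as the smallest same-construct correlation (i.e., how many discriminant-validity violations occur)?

Convergent (same construct = rumination): Scale A, Scale C, Scale B.
Smallest convergent = 0.40. Discriminant |r|: 0.14, 0.50, 0.64; count ≥ 0.40 → 2.

2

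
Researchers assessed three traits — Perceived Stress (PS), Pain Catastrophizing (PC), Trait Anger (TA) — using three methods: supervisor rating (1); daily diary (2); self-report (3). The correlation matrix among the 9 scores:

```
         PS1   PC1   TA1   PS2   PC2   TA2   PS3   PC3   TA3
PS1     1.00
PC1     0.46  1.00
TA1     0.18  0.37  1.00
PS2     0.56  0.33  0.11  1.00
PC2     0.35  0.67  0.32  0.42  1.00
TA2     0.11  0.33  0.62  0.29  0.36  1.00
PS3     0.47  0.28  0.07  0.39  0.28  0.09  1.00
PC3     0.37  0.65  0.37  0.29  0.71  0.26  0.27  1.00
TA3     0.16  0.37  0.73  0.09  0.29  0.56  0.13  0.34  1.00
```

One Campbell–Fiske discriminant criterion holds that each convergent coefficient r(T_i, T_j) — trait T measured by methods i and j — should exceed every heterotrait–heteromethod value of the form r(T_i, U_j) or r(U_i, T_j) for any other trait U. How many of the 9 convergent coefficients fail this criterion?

0

Each convergent coefficient versus the relevant comparison correlations:
PS (methods 1·2): 0.56 vs {0.35, 0.33, 0.11, 0.11} → pass.
PS (methods 1·3): 0.47 vs {0.37, 0.28, 0.16, 0.07} → pass.
PS (methods 2·3): 0.39 vs {0.29, 0.28, 0.09, 0.09} → pass.
PC (methods 1·2): 0.67 vs {0.33, 0.35, 0.33, 0.32} → pass.
PC (methods 1·3): 0.65 vs {0.28, 0.37, 0.37, 0.37} → pass.
PC (methods 2·3): 0.71 vs {0.28, 0.29, 0.29, 0.26} → pass.
TA (methods 1·2): 0.62 vs {0.11, 0.11, 0.32, 0.33} → pass.
TA (methods 1·3): 0.73 vs {0.07, 0.16, 0.37, 0.37} → pass.
TA (methods 2·3): 0.56 vs {0.09, 0.09, 0.26, 0.29} → pass.
0 of 9 fail.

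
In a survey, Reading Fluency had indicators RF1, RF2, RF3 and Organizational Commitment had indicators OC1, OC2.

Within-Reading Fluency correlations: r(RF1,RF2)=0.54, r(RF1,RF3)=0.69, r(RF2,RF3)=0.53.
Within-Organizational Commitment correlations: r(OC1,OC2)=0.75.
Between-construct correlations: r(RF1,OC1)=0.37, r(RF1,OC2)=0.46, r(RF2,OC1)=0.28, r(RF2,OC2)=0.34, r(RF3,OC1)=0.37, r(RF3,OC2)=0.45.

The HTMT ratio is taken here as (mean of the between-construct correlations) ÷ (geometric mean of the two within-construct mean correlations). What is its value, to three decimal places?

0.570

Mean between = 2.27/6 = 0.3783.
Mean within-RF = 1.76/3 = 0.5867; mean within-OC = 0.75/1 = 0.7500.
Geometric mean = √(0.5867 × 0.7500) = 0.6633.
HTMT = 0.3783 / 0.6633 = 0.570.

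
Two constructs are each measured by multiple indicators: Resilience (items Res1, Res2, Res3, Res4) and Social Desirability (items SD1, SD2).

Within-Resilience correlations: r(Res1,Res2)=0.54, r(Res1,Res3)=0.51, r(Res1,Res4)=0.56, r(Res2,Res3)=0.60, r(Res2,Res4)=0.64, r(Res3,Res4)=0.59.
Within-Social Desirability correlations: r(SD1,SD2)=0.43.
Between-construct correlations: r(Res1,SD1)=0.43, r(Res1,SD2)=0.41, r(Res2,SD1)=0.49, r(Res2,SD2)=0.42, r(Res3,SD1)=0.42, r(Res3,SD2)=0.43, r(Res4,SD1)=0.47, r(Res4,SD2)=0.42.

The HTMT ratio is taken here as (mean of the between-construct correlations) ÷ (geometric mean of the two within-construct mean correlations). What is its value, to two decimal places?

Mean between = 3.49/8 = 0.4363.
Mean within-Res = 3.44/6 = 0.5733; mean within-SD = 0.43/1 = 0.4300.
Geometric mean = √(0.5733 × 0.4300) = 0.4965.
HTMT = 0.4363 / 0.4965 = 0.88.

0.88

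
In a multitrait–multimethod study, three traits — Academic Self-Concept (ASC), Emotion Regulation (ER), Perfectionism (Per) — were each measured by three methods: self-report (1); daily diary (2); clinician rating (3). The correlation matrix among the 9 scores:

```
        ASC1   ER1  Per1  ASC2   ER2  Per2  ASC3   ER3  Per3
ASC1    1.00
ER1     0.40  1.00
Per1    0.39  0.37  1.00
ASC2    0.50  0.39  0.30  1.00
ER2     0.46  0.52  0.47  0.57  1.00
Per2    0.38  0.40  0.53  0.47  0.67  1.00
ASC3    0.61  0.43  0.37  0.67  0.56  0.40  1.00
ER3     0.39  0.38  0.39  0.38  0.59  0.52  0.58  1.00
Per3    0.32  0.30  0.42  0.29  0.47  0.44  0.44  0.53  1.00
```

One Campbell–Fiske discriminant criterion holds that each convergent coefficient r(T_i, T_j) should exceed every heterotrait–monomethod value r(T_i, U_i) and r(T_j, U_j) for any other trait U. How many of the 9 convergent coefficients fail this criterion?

Convergent coefficients and their comparison sets:
ASC (methods 1·2): 0.50 vs {0.40, 0.57, 0.39, 0.47} → fail.
ASC (methods 1·3): 0.61 vs {0.40, 0.58, 0.39, 0.44} → pass.
ASC (methods 2·3): 0.67 vs {0.57, 0.58, 0.47, 0.44} → pass.
ER (methods 1·2): 0.52 vs {0.40, 0.57, 0.37, 0.67} → fail.
ER (methods 1·3): 0.38 vs {0.40, 0.58, 0.37, 0.53} → fail.
ER (methods 2·3): 0.59 vs {0.57, 0.58, 0.67, 0.53} → fail.
Per (methods 1·2): 0.53 vs {0.39, 0.47, 0.37, 0.67} → fail.
Per (methods 1·3): 0.42 vs {0.39, 0.44, 0.37, 0.53} → fail.
Per (methods 2·3): 0.44 vs {0.47, 0.44, 0.67, 0.53} → fail.
7 of 9 fail.

7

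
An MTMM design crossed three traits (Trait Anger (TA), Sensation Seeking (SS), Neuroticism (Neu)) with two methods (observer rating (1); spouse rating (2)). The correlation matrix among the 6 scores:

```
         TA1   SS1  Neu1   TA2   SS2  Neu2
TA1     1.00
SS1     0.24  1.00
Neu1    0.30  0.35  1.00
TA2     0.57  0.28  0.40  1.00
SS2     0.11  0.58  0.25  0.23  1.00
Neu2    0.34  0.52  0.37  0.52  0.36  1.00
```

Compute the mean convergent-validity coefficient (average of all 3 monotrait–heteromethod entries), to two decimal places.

0.51

Convergent values: 0.57, 0.58, 0.37; mean = 1.52/3 = 0.51.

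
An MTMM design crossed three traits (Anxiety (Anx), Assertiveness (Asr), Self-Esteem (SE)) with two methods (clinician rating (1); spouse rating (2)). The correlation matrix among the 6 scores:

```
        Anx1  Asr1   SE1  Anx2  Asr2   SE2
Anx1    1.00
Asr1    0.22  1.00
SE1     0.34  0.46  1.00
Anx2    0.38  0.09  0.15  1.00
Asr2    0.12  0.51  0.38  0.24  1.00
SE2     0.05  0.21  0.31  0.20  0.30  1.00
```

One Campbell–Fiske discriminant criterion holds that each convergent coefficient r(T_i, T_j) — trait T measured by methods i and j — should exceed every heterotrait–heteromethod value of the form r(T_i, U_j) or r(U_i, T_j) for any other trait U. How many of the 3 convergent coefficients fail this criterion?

Convergent coefficients and their comparison sets:
Anx (methods 1·2): 0.38 vs {0.12, 0.09, 0.05, 0.15} → pass.
Asr (methods 1·2): 0.51 vs {0.09, 0.12, 0.21, 0.38} → pass.
SE (methods 1·2): 0.31 vs {0.15, 0.05, 0.38, 0.21} → fail.
1 of 3 fail.

1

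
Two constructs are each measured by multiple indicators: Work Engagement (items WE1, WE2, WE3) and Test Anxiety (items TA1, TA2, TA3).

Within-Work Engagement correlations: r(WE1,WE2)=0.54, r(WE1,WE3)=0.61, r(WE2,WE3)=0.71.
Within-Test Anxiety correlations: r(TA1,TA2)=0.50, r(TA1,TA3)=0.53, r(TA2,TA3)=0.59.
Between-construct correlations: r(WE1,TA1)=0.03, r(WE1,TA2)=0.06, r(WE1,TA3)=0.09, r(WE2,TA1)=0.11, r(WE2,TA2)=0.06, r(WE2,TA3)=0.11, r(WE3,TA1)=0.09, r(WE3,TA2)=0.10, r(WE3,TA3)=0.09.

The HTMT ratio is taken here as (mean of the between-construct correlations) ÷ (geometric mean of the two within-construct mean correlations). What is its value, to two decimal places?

0.14

Mean between = 0.74/9 = 0.0822.
Mean within-WE = 1.86/3 = 0.6200; mean within-TA = 1.62/3 = 0.5400.
Geometric mean = √(0.6200 × 0.5400) = 0.5786.
HTMT = 0.0822 / 0.5786 = 0.14.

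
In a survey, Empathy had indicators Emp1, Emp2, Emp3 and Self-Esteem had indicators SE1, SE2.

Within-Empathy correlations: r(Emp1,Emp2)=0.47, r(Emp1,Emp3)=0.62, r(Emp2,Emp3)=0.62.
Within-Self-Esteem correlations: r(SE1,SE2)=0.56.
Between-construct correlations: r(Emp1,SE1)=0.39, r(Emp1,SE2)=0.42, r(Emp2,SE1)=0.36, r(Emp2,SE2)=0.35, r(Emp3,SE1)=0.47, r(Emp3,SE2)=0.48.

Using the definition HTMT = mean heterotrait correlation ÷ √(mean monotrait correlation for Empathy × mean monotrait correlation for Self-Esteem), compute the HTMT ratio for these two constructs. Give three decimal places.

0.729

Between-construct mean = 2.47/6 = 0.4117.
Mean within-Emp = 1.71/3 = 0.5700; mean within-SE = 0.56/1 = 0.5600.
Geometric mean = √(0.5700 × 0.5600) = 0.5650.
HTMT = 0.4117 / 0.5650 = 0.729.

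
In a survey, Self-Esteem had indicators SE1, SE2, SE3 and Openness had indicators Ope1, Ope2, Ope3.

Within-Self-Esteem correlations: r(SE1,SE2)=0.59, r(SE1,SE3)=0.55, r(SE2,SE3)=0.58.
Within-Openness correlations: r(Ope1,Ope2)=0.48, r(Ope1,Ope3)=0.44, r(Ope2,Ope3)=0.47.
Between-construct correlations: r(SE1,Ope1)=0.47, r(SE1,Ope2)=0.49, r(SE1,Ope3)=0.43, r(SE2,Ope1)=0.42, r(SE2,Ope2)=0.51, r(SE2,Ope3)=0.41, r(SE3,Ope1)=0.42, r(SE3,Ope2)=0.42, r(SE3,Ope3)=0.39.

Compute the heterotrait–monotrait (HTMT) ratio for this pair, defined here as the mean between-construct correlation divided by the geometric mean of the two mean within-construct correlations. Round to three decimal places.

Mean heterotrait r = 3.96/9 = 0.4400.
Mean within-SE = 1.72/3 = 0.5733; mean within-Ope = 1.39/3 = 0.4633.
Geometric mean = √(0.5733 × 0.4633) = 0.5154.
HTMT = 0.4400 / 0.5154 = 0.854.

0.854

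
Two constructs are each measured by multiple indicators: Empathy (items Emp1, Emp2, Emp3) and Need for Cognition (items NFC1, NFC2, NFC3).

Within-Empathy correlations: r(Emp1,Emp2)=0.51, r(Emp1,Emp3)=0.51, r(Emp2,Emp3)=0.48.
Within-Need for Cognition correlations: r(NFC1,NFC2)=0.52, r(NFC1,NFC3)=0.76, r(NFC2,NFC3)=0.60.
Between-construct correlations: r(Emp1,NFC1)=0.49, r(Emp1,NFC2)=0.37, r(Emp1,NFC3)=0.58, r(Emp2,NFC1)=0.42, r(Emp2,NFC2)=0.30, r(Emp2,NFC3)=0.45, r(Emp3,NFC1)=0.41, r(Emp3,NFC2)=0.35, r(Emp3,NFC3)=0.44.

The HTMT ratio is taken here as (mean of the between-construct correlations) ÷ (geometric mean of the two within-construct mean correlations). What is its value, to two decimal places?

0.76

Mean heterotrait r = 3.81/9 = 0.4233.
Mean within-Emp = 1.50/3 = 0.5000; mean within-NFC = 1.88/3 = 0.6267.
Geometric mean = √(0.5000 × 0.6267) = 0.5598.
HTMT = 0.4233 / 0.5598 = 0.76.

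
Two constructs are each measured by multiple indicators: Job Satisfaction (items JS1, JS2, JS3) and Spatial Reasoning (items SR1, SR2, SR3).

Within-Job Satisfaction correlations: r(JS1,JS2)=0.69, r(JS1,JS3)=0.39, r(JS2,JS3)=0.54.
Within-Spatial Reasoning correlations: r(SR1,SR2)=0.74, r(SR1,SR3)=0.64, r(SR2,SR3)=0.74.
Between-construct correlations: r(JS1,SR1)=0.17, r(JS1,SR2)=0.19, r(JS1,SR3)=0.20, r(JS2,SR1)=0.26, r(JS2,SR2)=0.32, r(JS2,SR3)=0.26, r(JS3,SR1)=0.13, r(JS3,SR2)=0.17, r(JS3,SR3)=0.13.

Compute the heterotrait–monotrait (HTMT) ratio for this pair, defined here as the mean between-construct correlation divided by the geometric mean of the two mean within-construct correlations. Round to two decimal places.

Mean heterotrait r = 1.83/9 = 0.2033.
Mean within-JS = 1.62/3 = 0.5400; mean within-SR = 2.12/3 = 0.7067.
Geometric mean = √(0.5400 × 0.7067) = 0.6178.
HTMT = 0.2033 / 0.6178 = 0.33.

0.33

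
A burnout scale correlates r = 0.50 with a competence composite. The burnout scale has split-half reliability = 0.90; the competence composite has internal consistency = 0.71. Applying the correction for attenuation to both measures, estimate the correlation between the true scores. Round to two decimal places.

r_true = r_obs / √(r_xx · r_yy) = 0.50 / √(0.90 × 0.71) = 0.50 / √0.6390 = 0.50 / 0.7994 ≈ 0.63.

0.63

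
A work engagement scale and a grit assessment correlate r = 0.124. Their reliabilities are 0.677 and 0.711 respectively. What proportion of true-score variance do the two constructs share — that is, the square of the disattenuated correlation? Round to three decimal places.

Disattenuated r = 0.124 / √(0.677 × 0.711) = 0.124 / 0.6938 = 0.1787.
Shared true-score variance = 0.1787² = 0.0319 ≈ 0.032.

0.032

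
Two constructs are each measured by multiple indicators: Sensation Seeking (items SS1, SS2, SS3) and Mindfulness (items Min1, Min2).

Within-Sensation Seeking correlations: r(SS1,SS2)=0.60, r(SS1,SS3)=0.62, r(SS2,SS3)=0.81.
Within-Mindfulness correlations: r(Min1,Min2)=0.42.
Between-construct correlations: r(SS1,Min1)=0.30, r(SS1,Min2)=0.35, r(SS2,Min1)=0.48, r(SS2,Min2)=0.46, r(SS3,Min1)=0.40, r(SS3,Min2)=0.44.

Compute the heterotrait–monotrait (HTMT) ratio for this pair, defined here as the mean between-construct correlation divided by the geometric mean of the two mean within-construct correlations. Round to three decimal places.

Between-construct mean = 2.43/6 = 0.4050.
Mean within-SS = 2.03/3 = 0.6767; mean within-Min = 0.42/1 = 0.4200.
Geometric mean = √(0.6767 × 0.4200) = 0.5331.
HTMT = 0.4050 / 0.5331 = 0.760.

0.760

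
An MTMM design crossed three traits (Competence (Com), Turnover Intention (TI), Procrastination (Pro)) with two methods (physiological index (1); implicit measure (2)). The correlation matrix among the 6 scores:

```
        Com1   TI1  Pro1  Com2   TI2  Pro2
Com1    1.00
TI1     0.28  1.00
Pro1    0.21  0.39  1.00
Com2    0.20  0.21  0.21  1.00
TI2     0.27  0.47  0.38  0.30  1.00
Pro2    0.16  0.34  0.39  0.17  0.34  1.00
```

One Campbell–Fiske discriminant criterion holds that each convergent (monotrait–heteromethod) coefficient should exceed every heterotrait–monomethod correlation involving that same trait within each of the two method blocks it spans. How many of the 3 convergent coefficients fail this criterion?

2

Each convergent coefficient versus the relevant comparison correlations:
Com (methods 1·2): 0.20 vs {0.28, 0.30, 0.21, 0.17} → fail.
TI (methods 1·2): 0.47 vs {0.28, 0.30, 0.39, 0.34} → pass.
Pro (methods 1·2): 0.39 vs {0.21, 0.17, 0.39, 0.34} → fail.
2 of 3 fail.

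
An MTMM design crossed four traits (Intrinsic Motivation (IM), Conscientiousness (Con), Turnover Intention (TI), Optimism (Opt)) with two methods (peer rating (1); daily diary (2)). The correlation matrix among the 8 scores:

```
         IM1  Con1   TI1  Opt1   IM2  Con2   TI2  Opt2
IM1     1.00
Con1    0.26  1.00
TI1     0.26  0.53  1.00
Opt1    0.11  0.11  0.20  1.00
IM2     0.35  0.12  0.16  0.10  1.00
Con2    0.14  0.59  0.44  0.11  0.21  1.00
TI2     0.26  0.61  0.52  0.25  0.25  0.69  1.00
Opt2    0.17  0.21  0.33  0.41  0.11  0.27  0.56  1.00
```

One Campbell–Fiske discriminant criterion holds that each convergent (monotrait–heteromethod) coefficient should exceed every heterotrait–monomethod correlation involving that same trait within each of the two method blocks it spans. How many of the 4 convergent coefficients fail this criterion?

3

Each convergent coefficient versus the relevant comparison correlations:
IM (methods 1·2): 0.35 vs {0.26, 0.21, 0.26, 0.25, 0.11, 0.11} → pass.
Con (methods 1·2): 0.59 vs {0.26, 0.21, 0.53, 0.69, 0.11, 0.27} → fail.
TI (methods 1·2): 0.52 vs {0.26, 0.25, 0.53, 0.69, 0.20, 0.56} → fail.
Opt (methods 1·2): 0.41 vs {0.11, 0.11, 0.11, 0.27, 0.20, 0.56} → fail.
3 of 4 fail.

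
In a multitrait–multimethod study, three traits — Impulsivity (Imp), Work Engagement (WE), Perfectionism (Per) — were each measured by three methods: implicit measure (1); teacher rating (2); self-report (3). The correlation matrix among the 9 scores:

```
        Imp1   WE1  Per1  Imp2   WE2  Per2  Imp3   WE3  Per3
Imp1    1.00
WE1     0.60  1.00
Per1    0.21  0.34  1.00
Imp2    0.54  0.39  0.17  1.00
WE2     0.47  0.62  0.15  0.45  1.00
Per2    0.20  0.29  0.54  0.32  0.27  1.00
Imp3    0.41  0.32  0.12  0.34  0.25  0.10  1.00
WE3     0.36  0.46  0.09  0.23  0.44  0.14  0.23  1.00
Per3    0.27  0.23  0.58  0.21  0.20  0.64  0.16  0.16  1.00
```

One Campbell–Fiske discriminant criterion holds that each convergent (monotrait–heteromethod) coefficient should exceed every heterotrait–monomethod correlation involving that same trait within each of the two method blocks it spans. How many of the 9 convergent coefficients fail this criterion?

5

Convergent coefficients and their comparison sets:
Imp (methods 1·2): 0.54 vs {0.60, 0.45, 0.21, 0.32} → fail.
Imp (methods 1·3): 0.41 vs {0.60, 0.23, 0.21, 0.16} → fail.
Imp (methods 2·3): 0.34 vs {0.45, 0.23, 0.32, 0.16} → fail.
WE (methods 1·2): 0.62 vs {0.60, 0.45, 0.34, 0.27} → pass.
WE (methods 1·3): 0.46 vs {0.60, 0.23, 0.34, 0.16} → fail.
WE (methods 2·3): 0.44 vs {0.45, 0.23, 0.27, 0.16} → fail.
Per (methods 1·2): 0.54 vs {0.21, 0.32, 0.34, 0.27} → pass.
Per (methods 1·3): 0.58 vs {0.21, 0.16, 0.34, 0.16} → pass.
Per (methods 2·3): 0.64 vs {0.32, 0.16, 0.27, 0.16} → pass.
5 of 9 fail.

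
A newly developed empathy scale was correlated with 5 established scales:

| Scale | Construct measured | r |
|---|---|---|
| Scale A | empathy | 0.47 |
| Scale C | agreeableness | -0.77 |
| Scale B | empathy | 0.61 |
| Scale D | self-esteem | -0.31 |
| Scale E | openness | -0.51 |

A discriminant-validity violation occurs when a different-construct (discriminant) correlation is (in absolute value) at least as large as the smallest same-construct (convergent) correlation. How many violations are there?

Convergent (same construct = empathy): Scale A, Scale B.
Smallest convergent = 0.47. Discriminant |r|: 0.77, 0.31, 0.51; count ≥ 0.47 → 2.

2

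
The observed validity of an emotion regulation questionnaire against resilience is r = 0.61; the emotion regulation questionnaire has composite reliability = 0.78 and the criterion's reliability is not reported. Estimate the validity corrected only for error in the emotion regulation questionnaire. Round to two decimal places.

0.69

Single correction: r_c = r_obs / √r_xx = 0.61 / √0.78 = 0.61 / 0.8832 ≈ 0.69.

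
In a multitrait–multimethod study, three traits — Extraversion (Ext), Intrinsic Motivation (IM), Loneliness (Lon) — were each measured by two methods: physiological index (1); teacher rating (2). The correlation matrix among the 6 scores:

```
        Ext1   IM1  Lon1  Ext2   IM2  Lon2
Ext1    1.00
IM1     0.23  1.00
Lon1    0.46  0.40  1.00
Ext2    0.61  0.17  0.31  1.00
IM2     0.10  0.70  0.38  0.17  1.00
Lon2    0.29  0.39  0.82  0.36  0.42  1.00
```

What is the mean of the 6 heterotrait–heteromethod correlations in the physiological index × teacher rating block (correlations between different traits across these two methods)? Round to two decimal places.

0.27

HTHM values (method 1 × method 2): 0.10, 0.29, 0.17, 0.39, 0.31, 0.38; mean = 1.64/6 = 0.27.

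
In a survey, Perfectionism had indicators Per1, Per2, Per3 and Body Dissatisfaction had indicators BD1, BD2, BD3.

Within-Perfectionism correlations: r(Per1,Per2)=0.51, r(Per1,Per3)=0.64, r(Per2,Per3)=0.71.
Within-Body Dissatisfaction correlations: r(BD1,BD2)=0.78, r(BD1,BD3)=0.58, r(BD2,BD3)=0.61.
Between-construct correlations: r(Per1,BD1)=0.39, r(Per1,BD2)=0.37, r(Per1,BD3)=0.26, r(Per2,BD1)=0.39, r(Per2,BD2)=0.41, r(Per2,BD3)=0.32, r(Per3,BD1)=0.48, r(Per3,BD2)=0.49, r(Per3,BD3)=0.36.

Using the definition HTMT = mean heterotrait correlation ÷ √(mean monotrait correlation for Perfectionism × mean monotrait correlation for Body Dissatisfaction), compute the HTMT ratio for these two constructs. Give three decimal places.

Mean heterotrait r = 3.47/9 = 0.3856.
Mean within-Per = 1.86/3 = 0.6200; mean within-BD = 1.97/3 = 0.6567.
Geometric mean = √(0.6200 × 0.6567) = 0.6381.
HTMT = 0.3856 / 0.6381 = 0.604.

0.604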